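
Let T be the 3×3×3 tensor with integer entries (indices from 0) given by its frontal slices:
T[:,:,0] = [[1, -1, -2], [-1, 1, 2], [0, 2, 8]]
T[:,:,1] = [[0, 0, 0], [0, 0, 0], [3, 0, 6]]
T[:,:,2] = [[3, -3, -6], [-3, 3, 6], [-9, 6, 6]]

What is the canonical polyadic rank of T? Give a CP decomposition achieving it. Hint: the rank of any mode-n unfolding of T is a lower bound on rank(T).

rank(T) = 2

Lower bound: in the mode-3 unfolding of T (rows indexed by k, columns by (i,j)) the 2×2 minor on rows k ∈ {0, 1}, columns (i,j) ∈ {(0,0), (2,0)} is det [[1, 0], [0, 3]] = 3 ≠ 0, so that unfolding has rank ≥ 2 and hence rank(T) ≥ 2 (CP rank is at least every unfolding rank, though it can be larger).
Upper bound: with S_k = T[:,:,k], the two rank-1 terms a₁b₁ᵀ, a₂b₂ᵀ are the rank-1 members of the pencil x·S₀ + y·S₁.
The 2×2 minor of x·S₀ + y·S₁ on rows {0,2}, columns {0,1} is 2·x² + 3·xy = (2·x + 3·y)(x), vanishing at (x:y) = (3:-2) and (0:1).
M₁ = 3·S₀ − 2·S₁ = [[3, -3, -6], [-3, 3, 6], [-6, 6, 12]] = 3·[1, -1, -2][1, -1, -2]ᵀ and M₂ = S₁ = [[0, 0, 0], [0, 0, 0], [3, 0, 6]] = 3·[0, 0, 1][1, 0, 2]ᵀ, so take a₁ = [1, -1, -2], b₁ = [1, -1, -2], a₂ = [0, 0, 1], b₂ = [1, 0, 2].
Each slice is an integer combination of E₁ = a₁b₁ᵀ and E₂ = a₂b₂ᵀ: S₀ = E₁ + 2·E₂, S₁ = 3·E₂, S₂ = 3·E₁ − 3·E₂; reading off coefficients, c₁ = [1, 0, 3] and c₂ = [2, 3, -3].
Hence T = [1, -1, -2] ⊗ [1, -1, -2] ⊗ [1, 0, 3] + [0, 0, 1] ⊗ [1, 0, 2] ⊗ [2, 3, -3], so rank(T) ≤ 2.
These bounds meet, so rank(T) = 2.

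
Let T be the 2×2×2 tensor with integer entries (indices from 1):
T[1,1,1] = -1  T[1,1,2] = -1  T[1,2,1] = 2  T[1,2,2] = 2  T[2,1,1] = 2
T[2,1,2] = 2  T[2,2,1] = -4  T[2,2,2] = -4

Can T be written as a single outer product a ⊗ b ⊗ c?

Yes

The mode-1 fibre T[:,1,1] = [-1, 2] gives a = [1, -2] (primitive direction); the mode-2 fibre T[1,:,1] = [-1, 2] gives b = [1, -2]; then c[k] = T[1,1,k] / (a[1]·b[1]) = [-1, -1] / 1 = [-1, -1].
Expanding [1, -2] ⊗ [1, -2] ⊗ [-1, -1] reproduces all 8 entries of T, so T = [1, -2] ⊗ [1, -2] ⊗ [-1, -1] and rank(T) ≤ 1.
Equivalently every frontal slice T[:,:,k] is c[k] times the rank-1 matrix [1, -2] ⊗ [1, -2]. So T has rank 1 (it is nonzero).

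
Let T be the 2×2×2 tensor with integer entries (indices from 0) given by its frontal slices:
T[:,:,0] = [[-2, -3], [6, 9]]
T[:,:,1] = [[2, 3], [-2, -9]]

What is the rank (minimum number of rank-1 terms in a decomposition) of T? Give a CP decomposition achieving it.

rank(T) = 2

Lower bound: the mode-2 unfolding of T (rows indexed by j, columns by (i,k) = (0,0), (0,1), (1,0), (1,1)) is [[-2, 2, 6, -2], [-3, 3, 9, -9]].
There the 2×2 minor on rows j ∈ {0, 1}, columns (i,k) ∈ {(0,0), (1,1)} is det [[-2, -2], [-3, -9]] = 12 ≠ 0, so this unfolding has rank ≥ 2; CP rank is at least every unfolding rank, so rank(T) ≥ 2. (This is only a lower bound: in general the CP rank may exceed every unfolding rank, so we still need to exhibit 2 rank-1 terms summing to T.)
Upper bound — finding two terms. Write S_k = T[:,:,k] for the frontal slices: S₀ = [[-2, -3], [6, 9]], S₁ = [[2, 3], [-2, -9]].
If T = a₁ ⊗ b₁ ⊗ c₁ + a₂ ⊗ b₂ ⊗ c₂ then each S_k = c₁[k]·a₁b₁ᵀ + c₂[k]·a₂b₂ᵀ. S₀ and S₁ are linearly independent, so a₁b₁ᵀ and a₂b₂ᵀ must span the same plane of matrices: they are the rank-1 matrices of the form x·S₀ + y·S₁.
det(x·S₀ + y·S₁) is 12·xy − 12·y² = 12·(x − y)(y), vanishing at (x:y) = (1:1) and (1:0).
M₁ = S₀ + S₁ = [[0, 0], [4, 0]] = 4·(0, 1)(1, 0)ᵀ and M₂ = S₀ = [[-2, -3], [6, 9]] = −(1, -3)(2, 3)ᵀ, so take a₁ = (0, 1), b₁ = (1, 0), a₂ = (1, -3), b₂ = (2, 3).
Each slice is an integer combination of E₁ = a₁b₁ᵀ and E₂ = a₂b₂ᵀ: S₀ = −E₂, S₁ = 4·E₁ + E₂; reading off coefficients, c₁ = (0, 4) and c₂ = (-1, 1).
Hence T = (0, 1) ⊗ (1, 0) ⊗ (0, 4) + (1, -3) ⊗ (2, 3) ⊗ (-1, 1), so rank(T) ≤ 2.
These bounds meet, so rank(T) = 2.
Check entry T[0,0,0] = -2: (0)·(1)·(0) + (1)·(2)·(-1) = -2.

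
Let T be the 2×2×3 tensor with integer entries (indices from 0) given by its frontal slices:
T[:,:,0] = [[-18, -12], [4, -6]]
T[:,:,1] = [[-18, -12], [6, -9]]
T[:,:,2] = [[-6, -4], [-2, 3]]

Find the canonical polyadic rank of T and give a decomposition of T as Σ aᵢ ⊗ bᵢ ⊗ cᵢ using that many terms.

Lower bound: the mode-3 unfolding of T (rows indexed by k, columns by (i,j) = (0,0), (0,1), (1,0), (1,1)) is [[-18, -12, 4, -6], [-18, -12, 6, -9], [-6, -4, -2, 3]].
There the 2×2 minor on rows k ∈ {0, 1}, columns (i,j) ∈ {(0,0), (1,0)} is det [[-18, 4], [-18, 6]] = -36 ≠ 0, so this unfolding has rank ≥ 2; CP rank is at least every unfolding rank, so rank(T) ≥ 2. (Unfolding ranks only ever bound the CP rank from below — rank(T) can be strictly larger than all of them — so the matching upper bound has to come from an explicit 2-term decomposition.)
Upper bound — finding two terms. Write S_k = T[:,:,k] for the frontal slices: S₀ = [[-18, -12], [4, -6]], S₁ = [[-18, -12], [6, -9]], S₂ = [[-6, -4], [-2, 3]].
If T = a₁ ⊗ b₁ ⊗ c₁ + a₂ ⊗ b₂ ⊗ c₂ then each S_k = c₁[k]·a₁b₁ᵀ + c₂[k]·a₂b₂ᵀ. S₀ and S₁ are linearly independent, so a₁b₁ᵀ and a₂b₂ᵀ must span the same plane of matrices: they are the rank-1 matrices of the form x·S₀ + y·S₁.
det(x·S₀ + y·S₁) is 156·x² + 390·xy + 234·y² = 78·(2·x + 3·y)(x + y), vanishing at (x:y) = (3:-2) and (1:-1).
M₁ = 3·S₀ − 2·S₁ = [[-18, -12], [0, 0]] = (-6)·(1, 0)(3, 2)ᵀ and M₂ = S₀ − S₁ = [[0, 0], [-2, 3]] = −(0, 1)(2, -3)ᵀ, so take a₁ = (1, 0), b₁ = (3, 2), a₂ = (0, 1), b₂ = (2, -3).
Each slice is an integer combination of E₁ = a₁b₁ᵀ and E₂ = a₂b₂ᵀ: S₀ = −6·E₁ + 2·E₂, S₁ = −6·E₁ + 3·E₂, S₂ = −2·E₁ − E₂; reading off coefficients, c₁ = (-6, -6, -2) and c₂ = (2, 3, -1).
Hence T = (1, 0) ⊗ (3, 2) ⊗ (-6, -6, -2) + (0, 1) ⊗ (2, -3) ⊗ (2, 3, -1), so rank(T) ≤ 2.
These bounds meet, so rank(T) = 2.
Check entry T[0,0,1] = -18: (1)·(3)·(-6) + (0)·(2)·(3) = -18.

rank(T) = 2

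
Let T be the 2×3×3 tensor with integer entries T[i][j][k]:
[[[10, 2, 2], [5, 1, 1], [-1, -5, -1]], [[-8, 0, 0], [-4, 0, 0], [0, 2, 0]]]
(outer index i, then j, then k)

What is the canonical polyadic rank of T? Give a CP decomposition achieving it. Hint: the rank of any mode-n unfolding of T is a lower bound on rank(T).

Lower bound: the mode-3 unfolding of T (rows indexed by k, columns by (i,j) = (0,0), (0,1), (0,2), (1,0), (1,1), (1,2)) is [[10, 5, -1, -8, -4, 0], [2, 1, -5, 0, 0, 2], [2, 1, -1, 0, 0, 0]].
There the 3×3 minor on rows k ∈ {0, 1, 2}, columns (i,j) ∈ {(0,0), (0,2), (1,0)} is det [[10, -1, -8], [2, -5, 0], [2, -1, 0]] = -64 ≠ 0, so this unfolding has rank ≥ 3; CP rank is at least every unfolding rank, so rank(T) ≥ 3. (Flattening ranks never certify an upper bound on CP rank; for that we must actually write T with 3 rank-1 terms.)
Upper bound: T is a sum of 3 rank-1 terms, T = [1, -1] ⊗ [2, 1, 0] ⊗ [4, 0, 0] + [1, 0] ⊗ [2, 1, -1] ⊗ [1, 1, 1] + [2, -1] ⊗ [0, 0, 1] ⊗ [0, -2, 0] (written with every a and b primitive with positive leading entry and the scale carried by c; CP decompositions are not unique, and this one is verified by expanding entrywise), so rank(T) ≤ 3.
These bounds meet, so rank(T) = 3.

rank(T) = 3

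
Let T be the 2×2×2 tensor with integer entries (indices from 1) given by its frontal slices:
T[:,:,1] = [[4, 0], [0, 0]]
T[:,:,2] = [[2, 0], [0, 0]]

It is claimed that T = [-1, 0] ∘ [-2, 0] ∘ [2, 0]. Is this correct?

Reconstruct entry (1,1,2) from the claimed factors: Σₗ aₗ[1]bₗ[1]cₗ[2] = (-1)·(-2)·(0) = 0, but T[1,1,2] = 2. The claim is false.

No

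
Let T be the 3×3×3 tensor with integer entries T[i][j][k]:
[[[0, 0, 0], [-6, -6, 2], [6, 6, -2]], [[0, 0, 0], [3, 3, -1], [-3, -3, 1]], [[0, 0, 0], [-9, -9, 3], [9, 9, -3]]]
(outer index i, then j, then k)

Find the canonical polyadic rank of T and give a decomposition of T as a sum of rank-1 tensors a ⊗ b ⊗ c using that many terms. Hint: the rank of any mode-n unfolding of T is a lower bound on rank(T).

Lower bound: T ≠ 0 (e.g. T[0,1,0] = -6), so rank(T) ≥ 1.
Upper bound: if T = a ⊗ b ⊗ c then every fibre of T is a multiple of the corresponding factor, so read the factors off the fibres through the nonzero entry T[0,1,0] = -6.
The mode-1 fibre T[:,1,0] = [-6, 3, -9] gives a = (2, -1, 3) (primitive direction); the mode-2 fibre T[0,:,0] = [0, -6, 6] gives b = (0, 1, -1); then c[k] = T[0,1,k] / (a[0]·b[1]) = [-6, -6, 2] / 2 = (-3, -3, 1).
Expanding (2, -1, 3) ⊗ (0, 1, -1) ⊗ (-3, -3, 1) reproduces all 27 entries of T, so T = (2, -1, 3) ⊗ (0, 1, -1) ⊗ (-3, -3, 1) and rank(T) ≤ 1.
These bounds meet, so rank(T) = 1.
Check entry T[1,0,0] = 0: (-1)·(0)·(-3) = 0.

rank(T) = 1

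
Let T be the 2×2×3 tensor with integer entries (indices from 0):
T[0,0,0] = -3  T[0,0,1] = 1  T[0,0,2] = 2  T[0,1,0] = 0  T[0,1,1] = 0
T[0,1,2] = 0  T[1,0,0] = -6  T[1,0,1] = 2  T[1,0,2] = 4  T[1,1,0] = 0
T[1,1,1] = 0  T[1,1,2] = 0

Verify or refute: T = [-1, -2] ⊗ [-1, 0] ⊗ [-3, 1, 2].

Yes

Reconstruct entrywise from the claimed factors. For example, T[1,1,0] = 0 and Σₗ aₗ[1]bₗ[1]cₗ[0] = (-2)·(0)·(-3) = 0; checking all 12 entries, every one matches. The claim holds.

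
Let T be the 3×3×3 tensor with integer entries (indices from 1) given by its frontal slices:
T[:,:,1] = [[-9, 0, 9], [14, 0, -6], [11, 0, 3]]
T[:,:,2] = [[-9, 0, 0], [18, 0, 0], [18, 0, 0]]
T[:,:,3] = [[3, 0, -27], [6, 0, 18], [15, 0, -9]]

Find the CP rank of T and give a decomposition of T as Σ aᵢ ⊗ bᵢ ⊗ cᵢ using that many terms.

Lower bound: the mode-2 unfolding of T (rows indexed by j, columns by (i,k) = (1,1), (1,2), (1,3), (2,1), (2,2), (2,3), (3,1), (3,2), (3,3)) is [[-9, -9, 3, 14, 18, 6, 11, 18, 15], [0, 0, 0, 0, 0, 0, 0, 0, 0], [9, 0, -27, -6, 0, 18, 3, 0, -9]].
There the 2×2 minor on rows j ∈ {1, 3}, columns (i,k) ∈ {(1,1), (1,2)} is det [[-9, -9], [9, 0]] = 81 ≠ 0, so this unfolding has rank ≥ 2; CP rank is at least every unfolding rank, so rank(T) ≥ 2. (This is only a lower bound: in general the CP rank may exceed every unfolding rank, so we still need to exhibit 2 rank-1 terms summing to T.)
Upper bound — finding two terms. Write S_k = T[:,:,k] for the frontal slices: S₁ = [[-9, 0, 9], [14, 0, -6], [11, 0, 3]], S₂ = [[-9, 0, 0], [18, 0, 0], [18, 0, 0]], S₃ = [[3, 0, -27], [6, 0, 18], [15, 0, -9]].
If T = a₁ ⊗ b₁ ⊗ c₁ + a₂ ⊗ b₂ ⊗ c₂ then each S_k = c₁[k]·a₁b₁ᵀ + c₂[k]·a₂b₂ᵀ. S₁ and S₂ are linearly independent, so a₁b₁ᵀ and a₂b₂ᵀ must span the same plane of matrices: they are the rank-1 matrices of the form x·S₁ + y·S₂.
The 2×2 minor of x·S₁ + y·S₂ on rows {1,2}, columns {1,3} is −72·x² − 108·xy = (-36)·(2·x + 3·y)(x), vanishing at (x:y) = (3:-2) and (0:1).
M₁ = 3·S₁ − 2·S₂ = [[-9, 0, 27], [6, 0, -18], [-3, 0, 9]] = (-3)·(3, -2, 1)(1, 0, -3)ᵀ and M₂ = S₂ = [[-9, 0, 0], [18, 0, 0], [18, 0, 0]] = (-9)·(1, -2, -2)(1, 0, 0)ᵀ, so take a₁ = (3, -2, 1), b₁ = (1, 0, -3), a₂ = (1, -2, -2), b₂ = (1, 0, 0).
Each slice is an integer combination of E₁ = a₁b₁ᵀ and E₂ = a₂b₂ᵀ: S₁ = −E₁ − 6·E₂, S₂ = −9·E₂, S₃ = 3·E₁ − 6·E₂; reading off coefficients, c₁ = (-1, 0, 3) and c₂ = (-6, -9, -6).
Hence T = (3, -2, 1) ⊗ (1, 0, -3) ⊗ (-1, 0, 3) + (1, -2, -2) ⊗ (1, 0, 0) ⊗ (-6, -9, -6), so rank(T) ≤ 2.
These bounds meet, so rank(T) = 2.
Check entry T[3,2,2] = 0: (1)·(0)·(0) + (-2)·(0)·(-9) = 0.

rank(T) = 2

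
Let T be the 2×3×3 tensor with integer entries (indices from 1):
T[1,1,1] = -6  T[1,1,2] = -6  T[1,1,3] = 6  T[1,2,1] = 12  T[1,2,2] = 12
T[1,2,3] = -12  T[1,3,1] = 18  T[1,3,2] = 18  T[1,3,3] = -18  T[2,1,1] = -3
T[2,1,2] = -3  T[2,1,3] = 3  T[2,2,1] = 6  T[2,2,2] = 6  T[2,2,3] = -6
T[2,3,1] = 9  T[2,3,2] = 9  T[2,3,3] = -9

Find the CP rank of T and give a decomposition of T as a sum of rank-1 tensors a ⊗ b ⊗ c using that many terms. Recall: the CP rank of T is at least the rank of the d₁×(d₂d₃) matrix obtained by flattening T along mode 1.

Lower bound: T ≠ 0 (e.g. T[1,1,1] = -6), so rank(T) ≥ 1.
Upper bound: if T = a ⊗ b ⊗ c then every fibre of T is a multiple of the corresponding factor, so read the factors off the fibres through the nonzero entry T[1,1,1] = -6.
The mode-1 fibre T[:,1,1] = [-6, -3] gives a = [2, 1] (primitive direction); the mode-2 fibre T[1,:,1] = [-6, 12, 18] gives b = [1, -2, -3]; then c[k] = T[1,1,k] / (a[1]·b[1]) = [-6, -6, 6] / 2 = [-3, -3, 3].
Expanding [2, 1] ⊗ [1, -2, -3] ⊗ [-3, -3, 3] reproduces all 18 entries of T, so T = [2, 1] ⊗ [1, -2, -3] ⊗ [-3, -3, 3] and rank(T) ≤ 1.
These bounds meet, so rank(T) = 1.

rank(T) = 1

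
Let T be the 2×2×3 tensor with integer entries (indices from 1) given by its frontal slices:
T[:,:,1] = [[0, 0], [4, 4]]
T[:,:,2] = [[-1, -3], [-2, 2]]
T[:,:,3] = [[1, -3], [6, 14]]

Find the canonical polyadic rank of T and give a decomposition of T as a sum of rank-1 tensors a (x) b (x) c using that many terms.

Lower bound: the mode-3 unfolding of T (rows indexed by k, columns by (i,j) = (1,1), (1,2), (2,1), (2,2)) is [[0, 0, 4, 4], [-1, -3, -2, 2], [1, -3, 6, 14]].
There the 3×3 minor on rows k ∈ {1, 2, 3}, columns (i,j) ∈ {(1,1), (1,2), (2,1)} is det [[0, 0, 4], [-1, -3, -2], [1, -3, 6]] = 24 ≠ 0, so this unfolding has rank ≥ 3; CP rank is at least every unfolding rank, so rank(T) ≥ 3. (This is only a lower bound: in general the CP rank may exceed every unfolding rank, so we still need to exhibit 3 rank-1 terms summing to T.)
Upper bound: T is a sum of 3 rank-1 terms, T = (1, -2) (x) (0, 1) (x) (0, -2, -4) + (1, -2) (x) (1, 1) (x) (-1, 0, -1) + (1, 2) (x) (1, 1) (x) (1, -1, 2) (one valid choice — decompositions are not unique — normalised so each a, b is primitive with positive first nonzero entry; check it by expanding all entries), so rank(T) ≤ 3.
These bounds meet, so rank(T) = 3.
Check entry T[2,2,2] = 2: (-2)·(1)·(-2) + (-2)·(1)·(0) + (2)·(1)·(-1) = 2.

rank(T) = 3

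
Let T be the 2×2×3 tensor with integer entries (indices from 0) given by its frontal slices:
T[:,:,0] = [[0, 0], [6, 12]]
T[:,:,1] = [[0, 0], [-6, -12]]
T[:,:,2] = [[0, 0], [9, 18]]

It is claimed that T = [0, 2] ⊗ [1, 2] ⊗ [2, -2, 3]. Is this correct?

Reconstruct entry (1,0,0) from the claimed factors: Σₗ aₗ[1]bₗ[0]cₗ[0] = (2)·(1)·(2) = 4, but T[1,0,0] = 6. The claim is false.

No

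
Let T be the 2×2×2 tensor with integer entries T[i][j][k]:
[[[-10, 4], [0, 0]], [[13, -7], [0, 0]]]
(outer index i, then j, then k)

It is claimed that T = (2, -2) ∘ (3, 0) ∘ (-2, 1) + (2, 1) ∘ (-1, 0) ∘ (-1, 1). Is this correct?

Yes

Reconstruct entrywise from the claimed factors. For example, T[1,1,0] = 0 and Σₗ aₗ[1]bₗ[1]cₗ[0] = (-2)·(0)·(-2) + (1)·(0)·(-1) = 0; checking all 8 entries, every one matches. The claim holds.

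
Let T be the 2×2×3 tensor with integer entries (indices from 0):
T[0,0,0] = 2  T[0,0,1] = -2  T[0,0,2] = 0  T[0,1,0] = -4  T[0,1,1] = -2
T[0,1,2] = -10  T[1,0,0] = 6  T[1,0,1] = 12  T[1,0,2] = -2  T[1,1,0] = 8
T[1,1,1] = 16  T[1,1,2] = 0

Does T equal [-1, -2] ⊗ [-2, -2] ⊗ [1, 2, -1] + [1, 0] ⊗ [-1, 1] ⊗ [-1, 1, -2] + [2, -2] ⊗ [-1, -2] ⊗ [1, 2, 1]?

No

Reconstruct entry (0,0,0) from the claimed factors: Σₗ aₗ[0]bₗ[0]cₗ[0] = (-1)·(-2)·(1) + (1)·(-1)·(-1) + (2)·(-1)·(1) = 1, but T[0,0,0] = 2. The claim is false.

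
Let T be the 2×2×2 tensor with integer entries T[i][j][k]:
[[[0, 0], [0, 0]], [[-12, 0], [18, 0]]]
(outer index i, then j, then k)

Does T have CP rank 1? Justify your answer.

If T = a (x) b (x) c then every fibre of T is a multiple of the corresponding factor, so read the factors off the fibres through the nonzero entry T[1,0,0] = -12.
The mode-1 fibre T[:,0,0] = [0, -12] gives a = (0, 1) (primitive direction); the mode-2 fibre T[1,:,0] = [-12, 18] gives b = (2, -3); then c[k] = T[1,0,k] / (a[1]·b[0]) = [-12, 0] / 2 = (-6, 0).
Expanding (0, 1) (x) (2, -3) (x) (-6, 0) reproduces all 8 entries of T, so T = (0, 1) (x) (2, -3) (x) (-6, 0) and rank(T) ≤ 1.
Equivalently every frontal slice T[:,:,k] is c[k] times the rank-1 matrix (0, 1) (x) (2, -3). So T has rank 1 (it is nonzero).

Yes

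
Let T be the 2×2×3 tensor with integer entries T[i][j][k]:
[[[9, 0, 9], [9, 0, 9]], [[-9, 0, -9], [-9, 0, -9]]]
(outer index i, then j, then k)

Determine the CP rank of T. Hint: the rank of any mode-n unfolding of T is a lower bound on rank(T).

1

Lower bound: T ≠ 0 (e.g. T[0,0,0] = 9), so rank(T) ≥ 1.
Upper bound: if T = a ⊗ b ⊗ c then every fibre of T is a multiple of the corresponding factor, so read the factors off the fibres through the nonzero entry T[0,0,0] = 9.
The mode-1 fibre T[:,0,0] = [9, -9] gives a = (1, -1) (primitive direction); the mode-2 fibre T[0,:,0] = [9, 9] gives b = (1, 1); then c[k] = T[0,0,k] / (a[0]·b[0]) = [9, 0, 9] / 1 = (9, 0, 9).
Expanding (1, -1) ⊗ (1, 1) ⊗ (9, 0, 9) reproduces all 12 entries of T, so T = (1, -1) ⊗ (1, 1) ⊗ (9, 0, 9) and rank(T) ≤ 1.
These bounds meet, so rank(T) = 1.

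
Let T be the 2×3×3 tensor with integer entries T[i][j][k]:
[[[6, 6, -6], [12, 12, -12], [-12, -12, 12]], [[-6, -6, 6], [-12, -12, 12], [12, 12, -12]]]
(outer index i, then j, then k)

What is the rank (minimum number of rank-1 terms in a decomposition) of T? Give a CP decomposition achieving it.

rank(T) = 1

Lower bound: T ≠ 0 (e.g. T[0,0,0] = 6), so rank(T) ≥ 1.
Upper bound: if T = a ⊗ b ⊗ c then every fibre of T is a multiple of the corresponding factor, so read the factors off the fibres through the nonzero entry T[0,0,0] = 6.
The mode-1 fibre T[:,0,0] = [6, -6] gives a = [1, -1] (primitive direction); the mode-2 fibre T[0,:,0] = [6, 12, -12] gives b = [1, 2, -2]; then c[k] = T[0,0,k] / (a[0]·b[0]) = [6, 6, -6] / 1 = [6, 6, -6].
Expanding [1, -1] ⊗ [1, 2, -2] ⊗ [6, 6, -6] reproduces all 18 entries of T, so T = [1, -1] ⊗ [1, 2, -2] ⊗ [6, 6, -6] and rank(T) ≤ 1.
These bounds meet, so rank(T) = 1.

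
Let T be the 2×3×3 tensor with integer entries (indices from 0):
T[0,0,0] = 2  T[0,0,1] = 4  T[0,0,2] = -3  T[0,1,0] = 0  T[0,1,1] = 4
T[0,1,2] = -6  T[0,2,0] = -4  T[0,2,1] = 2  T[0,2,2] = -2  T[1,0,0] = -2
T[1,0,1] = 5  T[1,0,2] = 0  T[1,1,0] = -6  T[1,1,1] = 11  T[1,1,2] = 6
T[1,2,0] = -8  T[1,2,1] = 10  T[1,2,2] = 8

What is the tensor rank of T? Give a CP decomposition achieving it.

rank(T) = 3

Lower bound: in the mode-2 unfolding of T (rows indexed by j, columns by (i,k)) the 3×3 minor on rows j ∈ {0, 1, 2}, columns (i,k) ∈ {(0,0), (0,1), (0,2)} is det [[2, 4, -3], [0, 4, -6], [-4, 2, -2]] = 56 ≠ 0, so that unfolding has rank ≥ 3 and hence rank(T) ≥ 3 (CP rank is at least every unfolding rank, though it can be larger).
Upper bound: T is a sum of 3 rank-1 terms, T = [1, -1] ⊗ [0, 1, 1] ⊗ [0, -2, -4] + [1, 2] ⊗ [1, 2, 2] ⊗ [-2, 2, 1] + [2, 1] ⊗ [1, 1, 0] ⊗ [2, 1, -2] (one valid choice — decompositions are not unique — normalised so each a, b is primitive with positive first nonzero entry; check it by expanding all entries), so rank(T) ≤ 3.
These bounds meet, so rank(T) = 3.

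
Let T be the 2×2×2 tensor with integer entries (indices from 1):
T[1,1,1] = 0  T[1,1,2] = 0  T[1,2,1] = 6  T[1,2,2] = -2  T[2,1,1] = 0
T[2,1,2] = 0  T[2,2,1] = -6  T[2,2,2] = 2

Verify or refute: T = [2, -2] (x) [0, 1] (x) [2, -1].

No

Reconstruct entry (1,2,1) from the claimed factors: Σₗ aₗ[1]bₗ[2]cₗ[1] = (2)·(1)·(2) = 4, but T[1,2,1] = 6. The claim is false.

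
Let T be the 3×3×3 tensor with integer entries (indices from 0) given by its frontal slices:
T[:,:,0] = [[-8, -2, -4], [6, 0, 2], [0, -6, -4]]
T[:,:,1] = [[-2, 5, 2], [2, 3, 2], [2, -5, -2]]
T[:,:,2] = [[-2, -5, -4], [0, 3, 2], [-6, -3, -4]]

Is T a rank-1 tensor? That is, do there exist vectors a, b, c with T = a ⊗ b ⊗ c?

The mode-2 unfolding of T (rows indexed by j, columns by (i,k) = (0,0), (0,1), (0,2), (1,0), (1,1), (1,2), (2,0), (2,1), (2,2)) is [[-8, -2, -2, 6, 2, 0, 0, 2, -6], [-2, 5, -5, 0, 3, 3, -6, -5, -3], [-4, 2, -4, 2, 2, 2, -4, -2, -4]].
There the 3×3 minor on rows j ∈ {0, 1, 2}, columns (i,k) ∈ {(0,0), (0,1), (0,2)} is det [[-8, -2, -2], [-2, 5, -5], [-4, 2, -4]] = 24 ≠ 0, so this unfolding has rank ≥ 3; CP rank is at least every unfolding rank, so rank(T) ≥ 3.
In particular rank(T) ≥ 3 > 1, so T is not rank-1.

No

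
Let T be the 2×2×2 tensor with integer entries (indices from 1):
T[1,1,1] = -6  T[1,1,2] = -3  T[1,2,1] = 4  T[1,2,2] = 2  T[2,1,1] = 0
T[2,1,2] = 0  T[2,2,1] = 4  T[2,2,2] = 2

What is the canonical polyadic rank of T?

2

Lower bound: the mode-2 unfolding of T (rows indexed by j, columns by (i,k) = (1,1), (1,2), (2,1), (2,2)) is [[-6, -3, 0, 0], [4, 2, 4, 2]].
There the 2×2 minor on rows j ∈ {1, 2}, columns (i,k) ∈ {(1,1), (2,1)} is det [[-6, 0], [4, 4]] = -24 ≠ 0, so this unfolding has rank ≥ 2; CP rank is at least every unfolding rank, so rank(T) ≥ 2. (Flattening ranks never certify an upper bound on CP rank; for that we must actually write T with 2 rank-1 terms.)
Upper bound — finding two terms. Every mode-3 slice of T is a multiple of one matrix: T[:,:,k] = c[k]·M with c = (2, 1) and M = [[-3, 2], [0, 2]] (rows indexed by i, columns by j). So it suffices to write M as a sum of two rank-1 matrices.
Splitting M by its rows (i = 1, 2), M = (1, 0)(-3, 2)ᵀ + (0, 1)(0, 2)ᵀ.
Hence T = (1, 0) (x) (-3, 2) (x) (2, 1) + (0, 1) (x) (0, 2) (x) (2, 1), so rank(T) ≤ 2.
These bounds meet, so rank(T) = 2.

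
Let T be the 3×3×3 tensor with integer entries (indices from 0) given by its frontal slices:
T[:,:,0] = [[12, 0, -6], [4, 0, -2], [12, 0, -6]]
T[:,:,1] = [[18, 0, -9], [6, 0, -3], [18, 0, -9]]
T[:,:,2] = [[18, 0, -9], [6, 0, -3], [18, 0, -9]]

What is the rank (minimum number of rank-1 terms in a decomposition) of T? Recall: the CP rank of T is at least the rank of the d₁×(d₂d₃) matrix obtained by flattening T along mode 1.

1

Lower bound: T ≠ 0 (e.g. T[0,0,0] = 12), so rank(T) ≥ 1.
Upper bound: if T = a (x) b (x) c then every fibre of T is a multiple of the corresponding factor, so read the factors off the fibres through the nonzero entry T[0,0,0] = 12.
The mode-1 fibre T[:,0,0] = [12, 4, 12] gives a = (3, 1, 3) (primitive direction); the mode-2 fibre T[0,:,0] = [12, 0, -6] gives b = (2, 0, -1); then c[k] = T[0,0,k] / (a[0]·b[0]) = [12, 18, 18] / 6 = (2, 3, 3).
Expanding (3, 1, 3) (x) (2, 0, -1) (x) (2, 3, 3) reproduces all 27 entries of T, so T = (3, 1, 3) (x) (2, 0, -1) (x) (2, 3, 3) and rank(T) ≤ 1.
These bounds meet, so rank(T) = 1.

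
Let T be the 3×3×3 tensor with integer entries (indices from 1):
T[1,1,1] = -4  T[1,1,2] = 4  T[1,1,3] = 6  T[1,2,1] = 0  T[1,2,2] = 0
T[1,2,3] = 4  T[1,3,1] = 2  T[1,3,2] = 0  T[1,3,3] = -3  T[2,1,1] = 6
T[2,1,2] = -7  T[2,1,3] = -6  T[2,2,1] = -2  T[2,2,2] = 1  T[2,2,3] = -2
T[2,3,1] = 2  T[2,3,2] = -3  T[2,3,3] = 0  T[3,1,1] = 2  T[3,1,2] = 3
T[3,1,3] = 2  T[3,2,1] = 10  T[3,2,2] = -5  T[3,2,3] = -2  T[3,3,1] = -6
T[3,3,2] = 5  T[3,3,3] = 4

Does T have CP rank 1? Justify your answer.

The mode-3 unfolding of T (rows indexed by k, columns by (i,j) = (1,1), (1,2), (1,3), (2,1), (2,2), (2,3), (3,1), (3,2), (3,3)) is [[-4, 0, 2, 6, -2, 2, 2, 10, -6], [4, 0, 0, -7, 1, -3, 3, -5, 5], [6, 4, -3, -6, -2, 0, 2, -2, 4]].
There the 3×3 minor on rows k ∈ {1, 2, 3}, columns (i,j) ∈ {(1,1), (1,2), (1,3)} is det [[-4, 0, 2], [4, 0, 0], [6, 4, -3]] = 32 ≠ 0, so this unfolding has rank ≥ 3; CP rank is at least every unfolding rank, so rank(T) ≥ 3.
In particular rank(T) ≥ 3 > 1, so T is not rank-1.

No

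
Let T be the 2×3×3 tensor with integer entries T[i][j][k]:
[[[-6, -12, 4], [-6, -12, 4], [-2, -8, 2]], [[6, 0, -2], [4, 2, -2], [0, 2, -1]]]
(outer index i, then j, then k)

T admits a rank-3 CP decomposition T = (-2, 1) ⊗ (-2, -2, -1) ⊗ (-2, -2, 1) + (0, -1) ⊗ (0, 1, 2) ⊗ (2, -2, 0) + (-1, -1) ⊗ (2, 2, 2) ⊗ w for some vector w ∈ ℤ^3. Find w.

Subtract the known terms from T to get the rank-1 residual R = (-1, -1) ⊗ (2, 2, 2) ⊗ w, so R[i,j,k] = a[i]·b[j]·w[k]. Pick indices with nonzero a[0]·b[0] = (-1)·(2) = -2. Only the fibre through (0,0,·) is needed: R[0,0,:] = T[0,0,:] − Σₗ aₗ[0]bₗ[0]cₗ = [-6, -12, 4] − (-2)·(-2)·(-2, -2, 1) − (0)·(0)·(2, -2, 0) = [2, -4, 0]. Then w[k] = R[0,0,k] / -2 for each k, giving w = [2, -4, 0] / -2 = (-1, 2, 0).

w = (-1, 2, 0)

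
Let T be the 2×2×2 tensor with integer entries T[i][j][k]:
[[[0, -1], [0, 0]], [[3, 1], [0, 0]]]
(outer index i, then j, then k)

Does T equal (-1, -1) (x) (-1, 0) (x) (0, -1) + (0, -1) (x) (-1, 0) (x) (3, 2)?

Yes

Reconstruct entrywise from the claimed factors. For example, T[0,0,1] = -1 and Σₗ aₗ[0]bₗ[0]cₗ[1] = (-1)·(-1)·(-1) + (0)·(-1)·(2) = -1; checking all 8 entries, every one matches. The claim holds.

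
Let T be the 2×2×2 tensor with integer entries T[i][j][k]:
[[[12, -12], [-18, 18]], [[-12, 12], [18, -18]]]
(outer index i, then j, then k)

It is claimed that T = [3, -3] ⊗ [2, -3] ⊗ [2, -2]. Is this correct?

Yes

Reconstruct entrywise from the claimed factors. For example, T[1,1,0] = 18 and Σₗ aₗ[1]bₗ[1]cₗ[0] = (-3)·(-3)·(2) = 18; checking all 8 entries, every one matches. The claim holds.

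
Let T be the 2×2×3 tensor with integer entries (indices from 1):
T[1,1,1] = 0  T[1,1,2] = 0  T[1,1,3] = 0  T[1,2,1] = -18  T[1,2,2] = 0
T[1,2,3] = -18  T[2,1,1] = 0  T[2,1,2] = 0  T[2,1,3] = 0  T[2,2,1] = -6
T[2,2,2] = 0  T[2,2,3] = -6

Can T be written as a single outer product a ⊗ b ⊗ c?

Yes

If T = a ⊗ b ⊗ c then every fibre of T is a multiple of the corresponding factor, so read the factors off the fibres through the nonzero entry T[1,2,1] = -18.
The mode-1 fibre T[:,2,1] = [-18, -6] gives a = [3, 1] (primitive direction); the mode-2 fibre T[1,:,1] = [0, -18] gives b = [0, 1]; then c[k] = T[1,2,k] / (a[1]·b[2]) = [-18, 0, -18] / 3 = [-6, 0, -6].
Expanding [3, 1] ⊗ [0, 1] ⊗ [-6, 0, -6] reproduces all 12 entries of T, so T = [3, 1] ⊗ [0, 1] ⊗ [-6, 0, -6] and rank(T) ≤ 1.
Equivalently every frontal slice T[:,:,k] is c[k] times the rank-1 matrix [3, 1] ⊗ [0, 1]. So T has rank 1 (it is nonzero).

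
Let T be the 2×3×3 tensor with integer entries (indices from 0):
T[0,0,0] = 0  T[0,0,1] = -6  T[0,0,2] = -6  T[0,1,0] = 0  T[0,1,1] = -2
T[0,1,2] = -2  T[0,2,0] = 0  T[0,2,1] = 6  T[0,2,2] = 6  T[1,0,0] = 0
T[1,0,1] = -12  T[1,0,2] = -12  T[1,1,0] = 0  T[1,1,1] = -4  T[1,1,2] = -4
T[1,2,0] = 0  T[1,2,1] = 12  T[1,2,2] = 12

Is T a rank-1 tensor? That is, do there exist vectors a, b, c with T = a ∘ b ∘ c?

Yes

The mode-1 fibre T[:,0,1] = [-6, -12] gives a = [1, 2] (primitive direction); the mode-2 fibre T[0,:,1] = [-6, -2, 6] gives b = [3, 1, -3]; then c[k] = T[0,0,k] / (a[0]·b[0]) = [0, -6, -6] / 3 = [0, -2, -2].
Expanding [1, 2] ∘ [3, 1, -3] ∘ [0, -2, -2] reproduces all 18 entries of T, so T = [1, 2] ∘ [3, 1, -3] ∘ [0, -2, -2] and rank(T) ≤ 1.
Equivalently every frontal slice T[:,:,k] is c[k] times the rank-1 matrix [1, 2] ∘ [3, 1, -3]. So T has rank 1 (it is nonzero).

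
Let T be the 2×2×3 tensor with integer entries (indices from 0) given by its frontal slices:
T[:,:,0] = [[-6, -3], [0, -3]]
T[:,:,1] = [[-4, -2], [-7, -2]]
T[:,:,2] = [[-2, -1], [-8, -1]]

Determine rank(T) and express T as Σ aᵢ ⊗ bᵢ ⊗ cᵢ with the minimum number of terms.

Lower bound: the mode-2 unfolding of T (rows indexed by j, columns by (i,k) = (0,0), (0,1), (0,2), (1,0), (1,1), (1,2)) is [[-6, -4, -2, 0, -7, -8], [-3, -2, -1, -3, -2, -1]].
There the 2×2 minor on rows j ∈ {0, 1}, columns (i,k) ∈ {(0,0), (1,0)} is det [[-6, 0], [-3, -3]] = 18 ≠ 0, so this unfolding has rank ≥ 2; CP rank is at least every unfolding rank, so rank(T) ≥ 2. (Flattening ranks never certify an upper bound on CP rank; for that we must actually write T with 2 rank-1 terms.)
Upper bound — finding two terms. Write S_k = T[:,:,k] for the frontal slices: S₀ = [[-6, -3], [0, -3]], S₁ = [[-4, -2], [-7, -2]], S₂ = [[-2, -1], [-8, -1]].
If T = a₁ ⊗ b₁ ⊗ c₁ + a₂ ⊗ b₂ ⊗ c₂ then each S_k = c₁[k]·a₁b₁ᵀ + c₂[k]·a₂b₂ᵀ. S₀ and S₁ are linearly independent, so a₁b₁ᵀ and a₂b₂ᵀ must span the same plane of matrices: they are the rank-1 matrices of the form x·S₀ + y·S₁.
det(x·S₀ + y·S₁) is 18·x² + 3·xy − 6·y² = 3·(3·x + 2·y)(2·x − y), vanishing at (x:y) = (2:-3) and (1:2).
M₁ = 2·S₀ − 3·S₁ = [[0, 0], [21, 0]] = 21·[0, 1][1, 0]ᵀ and M₂ = S₀ + 2·S₁ = [[-14, -7], [-14, -7]] = (-7)·[1, 1][2, 1]ᵀ, so take a₁ = [0, 1], b₁ = [1, 0], a₂ = [1, 1], b₂ = [2, 1].
Each slice is an integer combination of E₁ = a₁b₁ᵀ and E₂ = a₂b₂ᵀ: S₀ = 6·E₁ − 3·E₂, S₁ = −3·E₁ − 2·E₂, S₂ = −6·E₁ − E₂; reading off coefficients, c₁ = [6, -3, -6] and c₂ = [-3, -2, -1].
Hence T = [0, 1] ⊗ [1, 0] ⊗ [6, -3, -6] + [1, 1] ⊗ [2, 1] ⊗ [-3, -2, -1], so rank(T) ≤ 2.
These bounds meet, so rank(T) = 2.
Check entry T[0,0,0] = -6: (0)·(1)·(6) + (1)·(2)·(-3) = -6.

rank(T) = 2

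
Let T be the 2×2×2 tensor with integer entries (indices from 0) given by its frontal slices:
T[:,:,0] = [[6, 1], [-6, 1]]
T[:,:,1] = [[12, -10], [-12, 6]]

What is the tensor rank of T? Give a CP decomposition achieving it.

Lower bound: in the mode-3 unfolding of T (rows indexed by k, columns by (i,j)) the 2×2 minor on rows k ∈ {0, 1}, columns (i,j) ∈ {(0,0), (0,1)} is det [[6, 1], [12, -10]] = -72 ≠ 0, so that unfolding has rank ≥ 2 and hence rank(T) ≥ 2 (CP rank is at least every unfolding rank, though it can be larger).
Upper bound: with S_k = T[:,:,k], the two rank-1 terms a₁b₁ᵀ, a₂b₂ᵀ are the rank-1 members of the pencil x·S₀ + y·S₁.
det(x·S₀ + y·S₁) is 12·x² − 48·y² = 12·(x − 2·y)(x + 2·y), vanishing at (x:y) = (2:1) and (2:-1).
M₁ = 2·S₀ + S₁ = [[24, -8], [-24, 8]] = 8·[1, -1][3, -1]ᵀ and M₂ = 2·S₀ − S₁ = [[0, 12], [0, -4]] = 4·[3, -1][0, 1]ᵀ, so take a₁ = [1, -1], b₁ = [3, -1], a₂ = [3, -1], b₂ = [0, 1].
Each slice is an integer combination of E₁ = a₁b₁ᵀ and E₂ = a₂b₂ᵀ: S₀ = 2·E₁ + E₂, S₁ = 4·E₁ − 2·E₂; reading off coefficients, c₁ = [2, 4] and c₂ = [1, -2].
Hence T = [1, -1] ⊗ [3, -1] ⊗ [2, 4] + [3, -1] ⊗ [0, 1] ⊗ [1, -2], so rank(T) ≤ 2.
These bounds meet, so rank(T) = 2.

rank(T) = 2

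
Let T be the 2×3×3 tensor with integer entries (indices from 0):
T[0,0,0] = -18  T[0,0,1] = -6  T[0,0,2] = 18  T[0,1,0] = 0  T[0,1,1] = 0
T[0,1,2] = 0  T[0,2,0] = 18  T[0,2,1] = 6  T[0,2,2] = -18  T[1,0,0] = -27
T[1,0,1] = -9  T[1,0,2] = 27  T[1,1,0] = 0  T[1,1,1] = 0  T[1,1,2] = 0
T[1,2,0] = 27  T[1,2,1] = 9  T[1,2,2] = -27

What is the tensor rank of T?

1

Lower bound: T ≠ 0 (e.g. T[0,0,0] = -18), so rank(T) ≥ 1.
Upper bound: if T = a ⊗ b ⊗ c then every fibre of T is a multiple of the corresponding factor, so read the factors off the fibres through the nonzero entry T[0,0,0] = -18.
The mode-1 fibre T[:,0,0] = [-18, -27] gives a = [2, 3] (primitive direction); the mode-2 fibre T[0,:,0] = [-18, 0, 18] gives b = [1, 0, -1]; then c[k] = T[0,0,k] / (a[0]·b[0]) = [-18, -6, 18] / 2 = [-9, -3, 9].
Expanding [2, 3] ⊗ [1, 0, -1] ⊗ [-9, -3, 9] reproduces all 18 entries of T, so T = [2, 3] ⊗ [1, 0, -1] ⊗ [-9, -3, 9] and rank(T) ≤ 1.
These bounds meet, so rank(T) = 1.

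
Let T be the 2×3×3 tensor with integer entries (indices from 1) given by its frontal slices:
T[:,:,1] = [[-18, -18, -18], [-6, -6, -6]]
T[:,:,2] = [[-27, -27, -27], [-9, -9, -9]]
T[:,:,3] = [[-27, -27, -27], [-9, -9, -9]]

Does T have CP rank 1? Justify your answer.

Yes

If T = a ⊗ b ⊗ c then every fibre of T is a multiple of the corresponding factor, so read the factors off the fibres through the nonzero entry T[1,1,1] = -18.
The mode-1 fibre T[:,1,1] = [-18, -6] gives a = (3, 1) (primitive direction); the mode-2 fibre T[1,:,1] = [-18, -18, -18] gives b = (1, 1, 1); then c[k] = T[1,1,k] / (a[1]·b[1]) = [-18, -27, -27] / 3 = (-6, -9, -9).
Expanding (3, 1) ⊗ (1, 1, 1) ⊗ (-6, -9, -9) reproduces all 18 entries of T, so T = (3, 1) ⊗ (1, 1, 1) ⊗ (-6, -9, -9) and rank(T) ≤ 1.
Equivalently every frontal slice T[:,:,k] is c[k] times the rank-1 matrix (3, 1) ⊗ (1, 1, 1). So T has rank 1 (it is nonzero).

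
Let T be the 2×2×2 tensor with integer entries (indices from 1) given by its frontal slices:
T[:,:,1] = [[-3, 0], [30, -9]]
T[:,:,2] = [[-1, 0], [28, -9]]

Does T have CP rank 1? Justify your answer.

No

The mode-1 unfolding of T (rows indexed by i, columns by (j,k) = (1,1), (1,2), (2,1), (2,2)) is [[-3, -1, 0, 0], [30, 28, -9, -9]].
There the 2×2 minor on rows i ∈ {1, 2}, columns (j,k) ∈ {(1,1), (1,2)} is det [[-3, -1], [30, 28]] = -54 ≠ 0, so this unfolding has rank ≥ 2; CP rank is at least every unfolding rank, so rank(T) ≥ 2.
In particular rank(T) ≥ 2 > 1, so T is not rank-1.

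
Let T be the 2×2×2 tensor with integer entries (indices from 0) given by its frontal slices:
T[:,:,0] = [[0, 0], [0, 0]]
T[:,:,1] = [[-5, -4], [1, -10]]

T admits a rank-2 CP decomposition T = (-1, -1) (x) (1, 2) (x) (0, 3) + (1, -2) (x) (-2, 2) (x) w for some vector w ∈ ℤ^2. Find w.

Subtract the known terms from T to get the rank-1 residual R = (1, -2) (x) (-2, 2) (x) w, so R[i,j,k] = a[i]·b[j]·w[k]. Pick indices with nonzero a[0]·b[0] = (1)·(-2) = -2. Only the fibre through (0,0,·) is needed: R[0,0,:] = T[0,0,:] − Σₗ aₗ[0]bₗ[0]cₗ = [0, -5] − (-1)·(1)·(0, 3) = [0, -2]. Then w[k] = R[0,0,k] / -2 for each k, giving w = [0, -2] / -2 = (0, 1).

w = (0, 1)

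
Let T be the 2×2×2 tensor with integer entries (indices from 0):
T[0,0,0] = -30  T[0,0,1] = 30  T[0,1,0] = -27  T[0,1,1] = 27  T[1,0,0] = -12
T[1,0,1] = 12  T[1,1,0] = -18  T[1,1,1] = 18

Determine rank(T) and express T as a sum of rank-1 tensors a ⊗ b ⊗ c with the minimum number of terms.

Lower bound: in the mode-1 unfolding of T (rows indexed by i, columns by (j,k)) the 2×2 minor on rows i ∈ {0, 1}, columns (j,k) ∈ {(0,0), (1,0)} is det [[-30, -27], [-12, -18]] = 216 ≠ 0, so that unfolding has rank ≥ 2 and hence rank(T) ≥ 2 (CP rank is at least every unfolding rank, though it can be larger).
Upper bound: T[:,:,k] = c[k]·M for every slice, with c = [1, -1] and M = [[-30, -27], [-12, -18]] (rows i, columns j).
Splitting M by its rows (i = 0, 1), M = [1, 0][-30, -27]ᵀ + [0, 1][-12, -18]ᵀ.
Hence T = [1, 0] ⊗ [-30, -27] ⊗ [1, -1] + [0, 1] ⊗ [-12, -18] ⊗ [1, -1], so rank(T) ≤ 2.
These bounds meet, so rank(T) = 2.

rank(T) = 2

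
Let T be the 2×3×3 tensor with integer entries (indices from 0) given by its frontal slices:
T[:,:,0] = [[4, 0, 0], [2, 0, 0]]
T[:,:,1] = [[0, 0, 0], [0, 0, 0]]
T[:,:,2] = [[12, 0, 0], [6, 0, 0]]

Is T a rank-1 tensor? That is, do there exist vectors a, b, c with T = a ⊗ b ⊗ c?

Yes

The mode-1 fibre T[:,0,0] = [4, 2] gives a = [2, 1] (primitive direction); the mode-2 fibre T[0,:,0] = [4, 0, 0] gives b = [1, 0, 0]; then c[k] = T[0,0,k] / (a[0]·b[0]) = [4, 0, 12] / 2 = [2, 0, 6].
Expanding [2, 1] ⊗ [1, 0, 0] ⊗ [2, 0, 6] reproduces all 18 entries of T, so T = [2, 1] ⊗ [1, 0, 0] ⊗ [2, 0, 6] and rank(T) ≤ 1.
Equivalently every frontal slice T[:,:,k] is c[k] times the rank-1 matrix [2, 1] ⊗ [1, 0, 0]. So T has rank 1 (it is nonzero).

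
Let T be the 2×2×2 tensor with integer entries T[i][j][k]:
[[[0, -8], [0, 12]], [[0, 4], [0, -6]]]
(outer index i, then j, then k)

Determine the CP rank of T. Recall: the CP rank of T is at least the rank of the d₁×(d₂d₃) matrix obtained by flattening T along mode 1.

1

Lower bound: T ≠ 0 (e.g. T[0,0,1] = -8), so rank(T) ≥ 1.
Upper bound: the mode-1 fibre T[:,0,1] = [-8, 4] gives a = [2, -1] (primitive direction); the mode-2 fibre T[0,:,1] = [-8, 12] gives b = [2, -3]; then c[k] = T[0,0,k] / (a[0]·b[0]) = [0, -8] / 4 = [0, -2].
Expanding [2, -1] ⊗ [2, -3] ⊗ [0, -2] reproduces all 8 entries of T, so T = [2, -1] ⊗ [2, -3] ⊗ [0, -2] and rank(T) ≤ 1.
These bounds meet, so rank(T) = 1.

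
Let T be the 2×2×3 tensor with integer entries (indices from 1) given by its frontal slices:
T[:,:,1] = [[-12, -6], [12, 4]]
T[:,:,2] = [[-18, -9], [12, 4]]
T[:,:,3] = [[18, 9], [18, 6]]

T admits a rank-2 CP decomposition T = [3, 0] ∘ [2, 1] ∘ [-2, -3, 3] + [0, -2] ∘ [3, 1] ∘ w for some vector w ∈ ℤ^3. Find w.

Subtract the known terms from T to get the rank-1 residual R = [0, -2] ∘ [3, 1] ∘ w, so R[i,j,k] = a[i]·b[j]·w[k]. Pick indices with nonzero a[2]·b[1] = (-2)·(3) = -6. Only the fibre through (2,1,·) is needed: R[2,1,:] = T[2,1,:] − Σₗ aₗ[2]bₗ[1]cₗ = [12, 12, 18] − (0)·(2)·[-2, -3, 3] = [12, 12, 18]. Then w[k] = R[2,1,k] / -6 for each k, giving w = [12, 12, 18] / -6 = [-2, -2, -3].

w = [-2, -2, -3]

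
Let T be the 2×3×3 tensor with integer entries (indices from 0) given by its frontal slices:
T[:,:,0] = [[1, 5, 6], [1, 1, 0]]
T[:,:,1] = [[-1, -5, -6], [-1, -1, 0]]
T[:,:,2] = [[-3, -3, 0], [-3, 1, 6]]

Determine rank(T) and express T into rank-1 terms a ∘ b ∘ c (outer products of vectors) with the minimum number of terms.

rank(T) = 2

Lower bound: the mode-1 unfolding of T (rows indexed by i, columns by (j,k) = (0,0), (0,1), (0,2), (1,0), (1,1), (1,2), (2,0), (2,1), (2,2)) is [[1, -1, -3, 5, -5, -3, 6, -6, 0], [1, -1, -3, 1, -1, 1, 0, 0, 6]].
There the 2×2 minor on rows i ∈ {0, 1}, columns (j,k) ∈ {(0,0), (1,0)} is det [[1, 5], [1, 1]] = -4 ≠ 0, so this unfolding has rank ≥ 2; CP rank is at least every unfolding rank, so rank(T) ≥ 2. (This is only a lower bound: in general the CP rank may exceed every unfolding rank, so we still need to exhibit 2 rank-1 terms summing to T.)
Upper bound — finding two terms. Write S_k = T[:,:,k] for the frontal slices: S₀ = [[1, 5, 6], [1, 1, 0]], S₁ = [[-1, -5, -6], [-1, -1, 0]], S₂ = [[-3, -3, 0], [-3, 1, 6]].
If T = a₁ ∘ b₁ ∘ c₁ + a₂ ∘ b₂ ∘ c₂ then each S_k = c₁[k]·a₁b₁ᵀ + c₂[k]·a₂b₂ᵀ. S₀ and S₂ are linearly independent, so a₁b₁ᵀ and a₂b₂ᵀ must span the same plane of matrices: they are the rank-1 matrices of the form x·S₀ + y·S₂.
The 2×2 minor of x·S₀ + y·S₂ on rows {0,1}, columns {0,1} is −4·x² + 16·xy − 12·y² = (-4)·(x − 3·y)(x − y), vanishing at (x:y) = (3:1) and (1:1).
M₁ = 3·S₀ + S₂ = [[0, 12, 18], [0, 4, 6]] = 2·(3, 1)(0, 2, 3)ᵀ and M₂ = S₀ + S₂ = [[-2, 2, 6], [-2, 2, 6]] = (-2)·(1, 1)(1, -1, -3)ᵀ, so take a₁ = (3, 1), b₁ = (0, 2, 3), a₂ = (1, 1), b₂ = (1, -1, -3).
Each slice is an integer combination of E₁ = a₁b₁ᵀ and E₂ = a₂b₂ᵀ: S₀ = E₁ + E₂, S₁ = −E₁ − E₂, S₂ = −E₁ − 3·E₂; reading off coefficients, c₁ = (1, -1, -1) and c₂ = (1, -1, -3).
Hence T = (3, 1) ∘ (0, 2, 3) ∘ (1, -1, -1) + (1, 1) ∘ (1, -1, -3) ∘ (1, -1, -3), so rank(T) ≤ 2.
These bounds meet, so rank(T) = 2.
Check entry T[1,2,1] = 0: (1)·(3)·(-1) + (1)·(-3)·(-1) = 0.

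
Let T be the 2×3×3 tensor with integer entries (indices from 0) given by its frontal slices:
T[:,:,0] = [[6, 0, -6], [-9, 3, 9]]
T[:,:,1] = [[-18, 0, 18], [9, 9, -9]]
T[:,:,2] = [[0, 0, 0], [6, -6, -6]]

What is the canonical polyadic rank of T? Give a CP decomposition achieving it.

Lower bound: in the mode-2 unfolding of T (rows indexed by j, columns by (i,k)) the 2×2 minor on rows j ∈ {0, 1}, columns (i,k) ∈ {(0,0), (1,0)} is det [[6, -9], [0, 3]] = 18 ≠ 0, so that unfolding has rank ≥ 2 and hence rank(T) ≥ 2 (CP rank is at least every unfolding rank, though it can be larger).
Upper bound: with S_k = T[:,:,k], the two rank-1 terms a₁b₁ᵀ, a₂b₂ᵀ are the rank-1 members of the pencil x·S₀ + y·S₁.
The 2×2 minor of x·S₀ + y·S₁ on rows {0,1}, columns {0,1} is 18·x² − 162·y² = 18·(x − 3·y)(x + 3·y), vanishing at (x:y) = (3:1) and (3:-1).
M₁ = 3·S₀ + S₁ = [[0, 0, 0], [-18, 18, 18]] = (-18)·[0, 1][1, -1, -1]ᵀ and M₂ = 3·S₀ − S₁ = [[36, 0, -36], [-36, 0, 36]] = 36·[1, -1][1, 0, -1]ᵀ, so take a₁ = [0, 1], b₁ = [1, -1, -1], a₂ = [1, -1], b₂ = [1, 0, -1].
Each slice is an integer combination of E₁ = a₁b₁ᵀ and E₂ = a₂b₂ᵀ: S₀ = −3·E₁ + 6·E₂, S₁ = −9·E₁ − 18·E₂, S₂ = 6·E₁; reading off coefficients, c₁ = [-3, -9, 6] and c₂ = [6, -18, 0].
Hence T = [0, 1] ⊗ [1, -1, -1] ⊗ [-3, -9, 6] + [1, -1] ⊗ [1, 0, -1] ⊗ [6, -18, 0], so rank(T) ≤ 2.
These bounds meet, so rank(T) = 2.

rank(T) = 2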